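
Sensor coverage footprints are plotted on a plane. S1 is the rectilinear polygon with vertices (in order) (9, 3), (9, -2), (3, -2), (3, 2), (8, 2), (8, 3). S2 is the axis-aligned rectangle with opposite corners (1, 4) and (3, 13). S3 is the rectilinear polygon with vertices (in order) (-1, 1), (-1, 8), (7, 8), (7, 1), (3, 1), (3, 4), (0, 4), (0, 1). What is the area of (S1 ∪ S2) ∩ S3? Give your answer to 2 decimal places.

12.00

|S1 ∪ S2| = 43.
|(S1 ∪ S2) ∩ S3| = 12.00.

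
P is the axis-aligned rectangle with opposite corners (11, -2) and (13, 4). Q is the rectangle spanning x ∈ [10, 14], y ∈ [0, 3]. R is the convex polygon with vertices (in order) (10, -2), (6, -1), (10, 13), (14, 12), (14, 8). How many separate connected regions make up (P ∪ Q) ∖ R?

1

(P ∪ Q) ∖ R is a single connected region.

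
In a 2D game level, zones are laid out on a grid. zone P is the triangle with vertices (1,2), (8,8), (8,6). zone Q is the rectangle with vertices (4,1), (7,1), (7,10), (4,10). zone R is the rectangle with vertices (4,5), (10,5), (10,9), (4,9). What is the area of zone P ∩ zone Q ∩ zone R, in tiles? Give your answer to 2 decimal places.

2.52

The intersection is the polygon with vertices (7,5.429), (6.25,5), (4.5,5), (7,7.143).
By the shoelace formula its area is 2.52.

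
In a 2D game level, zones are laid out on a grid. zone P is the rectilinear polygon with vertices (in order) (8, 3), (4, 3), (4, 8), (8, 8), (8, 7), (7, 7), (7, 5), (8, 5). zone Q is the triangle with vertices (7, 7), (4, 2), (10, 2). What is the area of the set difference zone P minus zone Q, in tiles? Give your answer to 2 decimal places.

|zone P| = 18, |zone P∩zone Q| = 6.8.
|zone P ∖ zone Q| = |zone P| − |zone P∩zone Q| = 18 − 6.8 = 11.20.

11.20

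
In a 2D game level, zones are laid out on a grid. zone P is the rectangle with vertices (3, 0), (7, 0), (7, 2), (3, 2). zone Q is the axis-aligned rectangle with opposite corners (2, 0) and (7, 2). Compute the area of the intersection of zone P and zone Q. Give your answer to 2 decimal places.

|zone P∩zone Q|: x∈[3,7], y∈[0,2] → 4·2 = 8.

8.00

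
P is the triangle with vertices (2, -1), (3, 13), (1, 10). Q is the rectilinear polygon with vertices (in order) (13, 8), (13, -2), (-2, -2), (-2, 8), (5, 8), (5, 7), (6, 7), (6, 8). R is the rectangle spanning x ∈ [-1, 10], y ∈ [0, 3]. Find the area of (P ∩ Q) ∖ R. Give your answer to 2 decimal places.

|P ∩ Q| = 6.5747.
|(P ∩ Q) ∩ R| = 1.2175.
|(P ∩ Q) ∖ R| = 6.5747 − 1.2175 = 5.36.

5.36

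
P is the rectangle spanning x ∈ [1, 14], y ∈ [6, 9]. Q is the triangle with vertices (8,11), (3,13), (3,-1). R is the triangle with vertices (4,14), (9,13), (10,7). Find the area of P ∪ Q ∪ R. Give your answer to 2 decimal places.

By inclusion–exclusion:
Individual areas: |P| = 39, |Q| = 35, |R| = 14.5.
|P∩Q| = 10.625.
|P∩R| = 1.381.
|Q∩R| = 1.4222.
|P∩Q∩R| = 0.
|P ∪ Q ∪ R| = 88.5 − 13.4281 + 0 = 75.07.

75.07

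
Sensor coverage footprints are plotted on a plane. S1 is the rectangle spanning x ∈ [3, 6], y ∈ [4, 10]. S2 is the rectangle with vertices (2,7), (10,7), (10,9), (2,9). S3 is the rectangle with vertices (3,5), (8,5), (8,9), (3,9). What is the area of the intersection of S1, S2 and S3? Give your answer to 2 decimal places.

6.00

The intersection is the polygon with vertices (3,7), (3,9), (6,9), (6,7).
By the shoelace formula its area is 6.00.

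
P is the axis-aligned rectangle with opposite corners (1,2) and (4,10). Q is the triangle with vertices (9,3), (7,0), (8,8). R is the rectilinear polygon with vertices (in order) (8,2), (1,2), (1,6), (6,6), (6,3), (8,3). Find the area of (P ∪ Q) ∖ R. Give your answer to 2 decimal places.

17.81

|P ∪ Q| = 30.5.
|(P ∪ Q) ∩ R| = 12.6875.
|(P ∪ Q) ∖ R| = 30.5 − 12.6875 = 17.81.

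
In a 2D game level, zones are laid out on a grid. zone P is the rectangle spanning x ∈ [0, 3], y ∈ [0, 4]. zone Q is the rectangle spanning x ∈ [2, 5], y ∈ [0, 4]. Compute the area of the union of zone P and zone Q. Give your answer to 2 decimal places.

By inclusion–exclusion:
Individual areas: |zone P| = 12, |zone Q| = 12.
|zone P∩zone Q|: x∈[2,3], y∈[0,4] → 1·4 = 4.
|zone P ∪ zone Q| = 24 − 4 = 20.00.

20.00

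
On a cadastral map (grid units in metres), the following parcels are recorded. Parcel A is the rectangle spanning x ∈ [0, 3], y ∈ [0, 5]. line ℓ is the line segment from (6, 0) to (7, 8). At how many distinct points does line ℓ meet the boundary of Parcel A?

0

The segment lies entirely outside Parcel A and never meets its boundary.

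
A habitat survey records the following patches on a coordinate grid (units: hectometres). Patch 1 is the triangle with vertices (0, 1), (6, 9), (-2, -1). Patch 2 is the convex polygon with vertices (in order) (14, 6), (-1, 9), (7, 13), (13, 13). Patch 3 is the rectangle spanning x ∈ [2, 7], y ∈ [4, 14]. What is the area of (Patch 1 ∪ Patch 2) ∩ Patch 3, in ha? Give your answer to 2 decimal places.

The region (Patch 1 ∪ Patch 2) ∩ Patch 3 is the polygon with vertices (5.035,7.793), (2,8.4), (2,10.5), (7,13), (7,7.4), (5.087,7.783), (2.25,4), (2,4).
By the shoelace formula its area is 19.84.

19.84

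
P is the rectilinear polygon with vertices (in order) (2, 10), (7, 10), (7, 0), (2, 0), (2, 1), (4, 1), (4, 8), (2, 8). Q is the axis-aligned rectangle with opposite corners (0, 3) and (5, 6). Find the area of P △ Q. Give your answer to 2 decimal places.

|P| = 36, |Q| = 15, |P∩Q| = 3.
|P △ Q| = |P| + |Q| − 2·|P∩Q| = 36 + 15 − 6 = 45.00.

45.00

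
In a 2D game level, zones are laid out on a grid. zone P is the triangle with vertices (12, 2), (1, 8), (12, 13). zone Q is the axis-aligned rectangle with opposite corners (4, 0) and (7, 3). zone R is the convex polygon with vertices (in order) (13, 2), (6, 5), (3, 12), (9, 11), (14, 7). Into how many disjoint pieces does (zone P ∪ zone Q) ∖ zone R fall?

4

(zone P ∪ zone Q) ∖ zone R splits into 4 disjoint pieces (area 7.5346, area 7.8805, area 0.7857, area 9).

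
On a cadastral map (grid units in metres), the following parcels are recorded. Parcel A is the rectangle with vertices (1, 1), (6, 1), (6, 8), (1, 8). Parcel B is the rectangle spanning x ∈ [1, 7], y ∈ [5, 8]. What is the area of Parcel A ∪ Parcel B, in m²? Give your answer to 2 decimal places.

38.00

By inclusion–exclusion:
Individual areas: |Parcel A| = 35, |Parcel B| = 18.
|Parcel A∩Parcel B|: x∈[1,6], y∈[5,8] → 5·3 = 15.
|Parcel A ∪ Parcel B| = 53 − 15 = 38.00.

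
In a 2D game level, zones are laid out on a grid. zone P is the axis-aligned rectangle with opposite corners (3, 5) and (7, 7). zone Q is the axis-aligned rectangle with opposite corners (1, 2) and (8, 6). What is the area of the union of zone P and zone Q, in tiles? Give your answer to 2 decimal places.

By inclusion–exclusion:
Individual areas: |zone P| = 8, |zone Q| = 28.
|zone P∩zone Q|: x∈[3,7], y∈[5,6] → 4·1 = 4.
|zone P ∪ zone Q| = 36 − 4 = 32.00.

32.00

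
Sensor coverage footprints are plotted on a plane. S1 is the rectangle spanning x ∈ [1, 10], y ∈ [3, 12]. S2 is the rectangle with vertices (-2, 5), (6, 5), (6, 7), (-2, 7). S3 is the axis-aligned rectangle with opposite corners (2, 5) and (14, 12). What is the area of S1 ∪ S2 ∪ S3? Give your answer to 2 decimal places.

By inclusion–exclusion:
Individual areas: |S1| = 81, |S2| = 16, |S3| = 84.
|S1∩S2|: x∈[1,6], y∈[5,7] → 5·2 = 10.
|S1∩S3|: x∈[2,10], y∈[5,12] → 8·7 = 56.
|S2∩S3|: x∈[2,6], y∈[5,7] → 4·2 = 8.
|S1∩S2∩S3| = 8.
|S1 ∪ S2 ∪ S3| = 181 − 74 + 8 = 115.00.

115.00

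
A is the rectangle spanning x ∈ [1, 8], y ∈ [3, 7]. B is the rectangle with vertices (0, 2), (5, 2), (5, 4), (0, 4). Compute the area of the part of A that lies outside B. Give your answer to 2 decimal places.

24.00

|A∩B|: x∈[1,5], y∈[3,4] → 4·1 = 4.
|A| = 28.
|A ∖ B| = |A| − |A∩B| = 28 − 4 = 24.00.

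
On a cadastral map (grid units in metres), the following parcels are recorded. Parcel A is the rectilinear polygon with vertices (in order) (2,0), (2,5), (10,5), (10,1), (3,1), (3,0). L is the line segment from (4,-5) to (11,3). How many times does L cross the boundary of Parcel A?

2

The segment meets the boundary at (10,1.857), (9.25,1).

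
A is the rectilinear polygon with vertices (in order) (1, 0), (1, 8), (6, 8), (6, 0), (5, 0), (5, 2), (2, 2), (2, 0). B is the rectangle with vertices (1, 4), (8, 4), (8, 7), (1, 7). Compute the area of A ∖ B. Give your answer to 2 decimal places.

19.00

|A| = 34, |A∩B| = 15.
|A ∖ B| = |A| − |A∩B| = 34 − 15 = 19.00.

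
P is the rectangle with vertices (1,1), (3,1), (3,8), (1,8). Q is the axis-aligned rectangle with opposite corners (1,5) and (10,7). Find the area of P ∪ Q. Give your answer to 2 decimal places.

28.00

By inclusion–exclusion:
Individual areas: |P| = 14, |Q| = 18.
|P∩Q|: x∈[1,3], y∈[5,7] → 2·2 = 4.
|P ∪ Q| = 32 − 4 = 28.00.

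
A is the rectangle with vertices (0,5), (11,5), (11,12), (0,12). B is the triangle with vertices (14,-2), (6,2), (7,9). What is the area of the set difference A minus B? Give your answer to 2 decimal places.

|A| = 77, |A∩B| = 6.2338.
|A ∖ B| = |A| − |A∩B| = 77 − 6.2338 = 70.77.

70.77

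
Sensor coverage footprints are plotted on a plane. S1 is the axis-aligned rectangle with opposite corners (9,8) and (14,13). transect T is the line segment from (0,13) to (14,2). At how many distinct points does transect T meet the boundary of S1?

The segment lies entirely outside S1 and never meets its boundary.

0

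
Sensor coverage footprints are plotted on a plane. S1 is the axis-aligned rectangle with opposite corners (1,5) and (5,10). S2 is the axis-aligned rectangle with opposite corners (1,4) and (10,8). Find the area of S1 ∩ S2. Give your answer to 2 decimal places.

12.00

|S1∩S2|: x∈[1,5], y∈[5,8] → 4·3 = 12.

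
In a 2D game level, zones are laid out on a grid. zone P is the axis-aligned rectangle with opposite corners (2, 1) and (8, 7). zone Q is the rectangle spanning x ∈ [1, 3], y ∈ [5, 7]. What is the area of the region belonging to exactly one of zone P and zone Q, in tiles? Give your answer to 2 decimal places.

36.00

|zone P∩zone Q|: x∈[2,3], y∈[5,7] → 1·2 = 2.
|zone P △ zone Q| = |zone P| + |zone Q| − 2·|zone P∩zone Q| = 36 + 4 − 4 = 36.00.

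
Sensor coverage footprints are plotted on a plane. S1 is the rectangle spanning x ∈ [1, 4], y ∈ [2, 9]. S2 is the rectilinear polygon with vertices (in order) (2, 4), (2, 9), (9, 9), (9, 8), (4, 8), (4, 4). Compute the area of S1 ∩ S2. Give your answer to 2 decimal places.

The intersection is the polygon with vertices (4,4), (2,4), (2,9), (4,9), (4,8).
By the shoelace formula its area is 10.00.

10.00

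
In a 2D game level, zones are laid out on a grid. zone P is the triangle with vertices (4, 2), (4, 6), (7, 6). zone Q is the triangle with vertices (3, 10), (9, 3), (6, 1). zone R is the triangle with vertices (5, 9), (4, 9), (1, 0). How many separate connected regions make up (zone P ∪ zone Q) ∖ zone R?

2

(zone P ∪ zone Q) ∖ zone R splits into 2 disjoint pieces (area 17.7737, area 0.5867).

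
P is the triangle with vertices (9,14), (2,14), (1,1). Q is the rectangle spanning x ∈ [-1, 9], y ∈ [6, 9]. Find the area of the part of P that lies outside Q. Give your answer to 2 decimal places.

|P| = 45.5, |P∩Q| = 10.5.
|P ∖ Q| = |P| − |P∩Q| = 45.5 − 10.5 = 35.00.

35.00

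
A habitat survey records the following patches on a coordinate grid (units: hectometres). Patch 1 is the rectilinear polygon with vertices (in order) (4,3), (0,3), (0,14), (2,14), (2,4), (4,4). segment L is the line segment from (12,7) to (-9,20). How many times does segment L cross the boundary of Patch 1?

2

The segment meets the boundary at (0.692,14), (2,13.19).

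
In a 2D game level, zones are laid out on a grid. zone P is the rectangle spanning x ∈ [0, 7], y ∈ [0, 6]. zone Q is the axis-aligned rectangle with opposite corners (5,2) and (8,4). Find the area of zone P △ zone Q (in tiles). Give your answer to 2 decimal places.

40.00

|zone P∩zone Q|: x∈[5,7], y∈[2,4] → 2·2 = 4.
|zone P △ zone Q| = |zone P| + |zone Q| − 2·|zone P∩zone Q| = 42 + 6 − 8 = 40.00.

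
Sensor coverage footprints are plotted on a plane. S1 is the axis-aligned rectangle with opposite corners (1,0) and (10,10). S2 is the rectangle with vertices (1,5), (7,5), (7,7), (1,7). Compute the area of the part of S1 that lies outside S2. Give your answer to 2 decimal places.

78.00

|S1∩S2|: x∈[1,7], y∈[5,7] → 6·2 = 12.
|S1| = 90.
|S1 ∖ S2| = |S1| − |S1∩S2| = 90 − 12 = 78.00.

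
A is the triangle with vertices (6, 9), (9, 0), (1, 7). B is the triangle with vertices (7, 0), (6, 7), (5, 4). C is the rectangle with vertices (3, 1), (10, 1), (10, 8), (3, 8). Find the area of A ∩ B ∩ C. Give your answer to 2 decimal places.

3.89

The intersection is the polygon with vertices (5,4), (6,7), (6.714,2), (5.444,3.111).
By the shoelace formula its area is 3.89.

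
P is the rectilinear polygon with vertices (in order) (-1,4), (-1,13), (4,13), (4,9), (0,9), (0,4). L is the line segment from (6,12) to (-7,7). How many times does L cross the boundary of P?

2

The segment meets the boundary at (-1,9.308), (4,11.231).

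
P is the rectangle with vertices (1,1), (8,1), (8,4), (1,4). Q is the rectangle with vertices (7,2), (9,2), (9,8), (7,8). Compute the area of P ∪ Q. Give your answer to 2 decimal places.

By inclusion–exclusion:
Individual areas: |P| = 21, |Q| = 12.
|P∩Q|: x∈[7,8], y∈[2,4] → 1·2 = 2.
|P ∪ Q| = 33 − 2 = 31.00.

31.00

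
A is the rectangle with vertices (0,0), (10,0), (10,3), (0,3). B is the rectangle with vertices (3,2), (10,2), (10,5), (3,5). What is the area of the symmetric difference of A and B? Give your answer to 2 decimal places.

37.00

|A∩B|: x∈[3,10], y∈[2,3] → 7·1 = 7.
|A △ B| = |A| + |B| − 2·|A∩B| = 30 + 21 − 14 = 37.00.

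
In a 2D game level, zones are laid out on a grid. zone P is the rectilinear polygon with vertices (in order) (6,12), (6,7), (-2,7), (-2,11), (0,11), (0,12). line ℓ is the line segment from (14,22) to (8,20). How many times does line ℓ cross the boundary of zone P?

0

The segment lies entirely outside zone P and never meets its boundary.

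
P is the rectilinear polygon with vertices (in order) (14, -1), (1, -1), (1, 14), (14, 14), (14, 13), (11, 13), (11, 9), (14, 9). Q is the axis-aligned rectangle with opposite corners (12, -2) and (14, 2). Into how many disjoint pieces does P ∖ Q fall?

1

P ∖ Q is a single connected region.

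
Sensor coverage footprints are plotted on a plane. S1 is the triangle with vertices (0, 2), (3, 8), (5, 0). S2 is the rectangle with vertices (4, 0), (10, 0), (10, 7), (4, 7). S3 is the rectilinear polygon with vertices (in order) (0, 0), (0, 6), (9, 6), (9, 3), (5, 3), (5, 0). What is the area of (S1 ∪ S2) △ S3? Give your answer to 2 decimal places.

34.80

|S1 ∪ S2| = 58.2.
|(S1 ∪ S2) ∩ S3| = 32.7.
|(S1 ∪ S2) △ S3| = 58.2 + 42 − 65.4 = 34.80.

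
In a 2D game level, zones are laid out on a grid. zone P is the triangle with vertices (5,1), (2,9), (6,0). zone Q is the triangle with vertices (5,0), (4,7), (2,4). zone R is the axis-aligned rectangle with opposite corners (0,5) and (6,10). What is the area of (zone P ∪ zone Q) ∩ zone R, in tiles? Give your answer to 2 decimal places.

The region (zone P ∪ zone Q) ∩ zone R is the polygon with vertices (3.2,5.8), (2,9), (3.333,6), (4,7), (4.286,5), (2.667,5).
By the shoelace formula its area is 1.95.

1.95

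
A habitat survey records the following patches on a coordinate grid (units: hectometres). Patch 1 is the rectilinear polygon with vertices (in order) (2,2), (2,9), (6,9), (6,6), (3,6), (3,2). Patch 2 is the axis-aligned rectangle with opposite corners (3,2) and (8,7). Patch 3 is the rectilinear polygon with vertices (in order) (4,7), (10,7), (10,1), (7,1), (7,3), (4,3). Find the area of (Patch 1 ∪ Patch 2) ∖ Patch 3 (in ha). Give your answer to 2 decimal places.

|Patch 1 ∪ Patch 2| = 38.
|(Patch 1 ∪ Patch 2) ∩ Patch 3| = 17.
|(Patch 1 ∪ Patch 2) ∖ Patch 3| = 38 − 17 = 21.00.

21.00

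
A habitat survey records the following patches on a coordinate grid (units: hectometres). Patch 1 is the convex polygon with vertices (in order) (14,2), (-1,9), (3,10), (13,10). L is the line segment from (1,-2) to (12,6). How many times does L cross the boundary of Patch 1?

1

The segment meets the boundary at (9.431,4.132).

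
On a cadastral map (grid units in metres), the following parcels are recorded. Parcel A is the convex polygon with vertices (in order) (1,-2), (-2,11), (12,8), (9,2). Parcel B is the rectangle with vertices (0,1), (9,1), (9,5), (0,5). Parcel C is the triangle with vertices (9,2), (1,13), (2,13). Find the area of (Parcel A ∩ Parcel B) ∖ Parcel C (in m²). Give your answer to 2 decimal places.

34.39

|Parcel A ∩ Parcel B| = 34.7949.
|(Parcel A ∩ Parcel B) ∩ Parcel C| = 0.4091.
|(Parcel A ∩ Parcel B) ∖ Parcel C| = 34.7949 − 0.4091 = 34.39.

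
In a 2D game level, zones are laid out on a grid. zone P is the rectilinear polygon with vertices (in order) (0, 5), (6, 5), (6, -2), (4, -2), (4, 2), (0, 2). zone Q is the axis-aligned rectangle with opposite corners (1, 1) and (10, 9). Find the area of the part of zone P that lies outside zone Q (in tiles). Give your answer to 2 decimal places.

9.00

|zone P| = 26, |zone P∩zone Q| = 17.
|zone P ∖ zone Q| = |zone P| − |zone P∩zone Q| = 26 − 17 = 9.00.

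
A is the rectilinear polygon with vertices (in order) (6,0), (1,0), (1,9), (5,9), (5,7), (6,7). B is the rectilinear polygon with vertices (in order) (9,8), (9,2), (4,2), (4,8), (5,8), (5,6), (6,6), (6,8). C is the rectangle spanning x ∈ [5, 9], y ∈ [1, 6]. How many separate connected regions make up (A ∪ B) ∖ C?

(A ∪ B) ∖ C is a single connected region.

1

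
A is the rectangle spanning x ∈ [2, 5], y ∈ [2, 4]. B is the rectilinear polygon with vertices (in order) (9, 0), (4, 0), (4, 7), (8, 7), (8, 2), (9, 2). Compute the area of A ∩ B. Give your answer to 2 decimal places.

2.00

The intersection is the polygon with vertices (5,4), (5,2), (4,2), (4,4).
By the shoelace formula its area is 2.00.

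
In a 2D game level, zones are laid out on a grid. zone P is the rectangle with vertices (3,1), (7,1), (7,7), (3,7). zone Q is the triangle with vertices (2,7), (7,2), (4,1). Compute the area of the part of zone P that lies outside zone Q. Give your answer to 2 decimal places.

|zone P| = 24, |zone P∩zone Q| = 9.
|zone P ∖ zone Q| = |zone P| − |zone P∩zone Q| = 24 − 9 = 15.00.

15.00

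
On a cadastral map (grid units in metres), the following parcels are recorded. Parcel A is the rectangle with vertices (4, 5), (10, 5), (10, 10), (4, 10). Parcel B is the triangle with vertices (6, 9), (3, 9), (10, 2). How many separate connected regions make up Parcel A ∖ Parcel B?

Parcel A ∖ Parcel B splits into 2 disjoint pieces (area 17.4286, area 4.5).

2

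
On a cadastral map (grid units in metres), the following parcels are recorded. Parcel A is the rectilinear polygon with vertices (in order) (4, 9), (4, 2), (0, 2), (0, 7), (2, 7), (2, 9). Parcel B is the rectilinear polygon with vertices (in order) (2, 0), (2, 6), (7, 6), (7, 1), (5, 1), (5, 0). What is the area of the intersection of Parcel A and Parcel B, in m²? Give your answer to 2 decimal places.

The intersection is the polygon with vertices (4,2), (2,2), (2,6), (4,6).
By the shoelace formula its area is 8.00.

8.00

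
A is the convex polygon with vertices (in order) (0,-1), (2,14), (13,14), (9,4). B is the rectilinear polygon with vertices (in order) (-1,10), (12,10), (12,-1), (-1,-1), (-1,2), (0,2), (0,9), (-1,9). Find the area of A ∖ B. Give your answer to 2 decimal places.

|A| = 117.5, |A∩B| = 75.6333.
|A ∖ B| = |A| − |A∩B| = 117.5 − 75.6333 = 41.87.

41.87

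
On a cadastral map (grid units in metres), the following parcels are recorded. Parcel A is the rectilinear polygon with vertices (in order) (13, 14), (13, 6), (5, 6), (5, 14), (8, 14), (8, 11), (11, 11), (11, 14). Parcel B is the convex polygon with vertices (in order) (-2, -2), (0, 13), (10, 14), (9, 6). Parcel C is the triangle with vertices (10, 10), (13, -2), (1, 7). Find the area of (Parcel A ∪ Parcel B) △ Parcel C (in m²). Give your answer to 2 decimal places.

|Parcel A ∪ Parcel B| = 139.4875.
|(Parcel A ∪ Parcel B) ∩ Parcel C| = 32.0385.
|(Parcel A ∪ Parcel B) △ Parcel C| = 139.4875 + 58.5 − 64.0769 = 133.91.

133.91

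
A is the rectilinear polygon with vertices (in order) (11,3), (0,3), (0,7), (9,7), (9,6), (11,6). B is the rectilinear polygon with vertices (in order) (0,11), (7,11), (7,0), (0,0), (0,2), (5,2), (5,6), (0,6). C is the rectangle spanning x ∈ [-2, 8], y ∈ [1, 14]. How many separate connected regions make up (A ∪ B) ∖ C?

(A ∪ B) ∖ C splits into 2 disjoint pieces (area 7, area 10).

2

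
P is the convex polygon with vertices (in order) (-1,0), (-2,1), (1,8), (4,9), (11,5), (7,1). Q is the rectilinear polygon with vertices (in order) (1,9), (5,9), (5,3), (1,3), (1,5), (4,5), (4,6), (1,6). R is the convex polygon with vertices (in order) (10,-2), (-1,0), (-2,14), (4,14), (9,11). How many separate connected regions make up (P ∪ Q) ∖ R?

2

(P ∪ Q) ∖ R splits into 2 disjoint pieces (area 1.3265, area 1.8062).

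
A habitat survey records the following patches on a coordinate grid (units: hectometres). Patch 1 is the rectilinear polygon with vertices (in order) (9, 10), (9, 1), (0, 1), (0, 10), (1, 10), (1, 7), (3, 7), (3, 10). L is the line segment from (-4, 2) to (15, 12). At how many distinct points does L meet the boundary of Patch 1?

The segment meets the boundary at (9,8.842), (0,4.105).

2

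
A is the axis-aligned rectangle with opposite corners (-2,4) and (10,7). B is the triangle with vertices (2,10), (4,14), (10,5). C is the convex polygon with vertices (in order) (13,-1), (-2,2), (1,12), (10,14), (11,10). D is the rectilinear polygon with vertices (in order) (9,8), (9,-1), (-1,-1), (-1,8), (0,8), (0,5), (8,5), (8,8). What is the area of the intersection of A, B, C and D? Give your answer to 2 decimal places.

The intersection is the polygon with vertices (8,6.25), (8,7), (8.667,7), (9,6.5), (9,5.625).
By the shoelace formula its area is 0.98.

0.98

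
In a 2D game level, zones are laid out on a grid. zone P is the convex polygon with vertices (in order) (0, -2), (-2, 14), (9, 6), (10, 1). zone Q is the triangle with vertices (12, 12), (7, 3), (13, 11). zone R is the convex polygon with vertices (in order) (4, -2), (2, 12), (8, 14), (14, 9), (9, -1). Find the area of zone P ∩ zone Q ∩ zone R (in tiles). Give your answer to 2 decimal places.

The intersection is the polygon with vertices (9.053,5.737), (7,3), (8.763,6.173), (9,6).
By the shoelace formula its area is 0.87.

0.87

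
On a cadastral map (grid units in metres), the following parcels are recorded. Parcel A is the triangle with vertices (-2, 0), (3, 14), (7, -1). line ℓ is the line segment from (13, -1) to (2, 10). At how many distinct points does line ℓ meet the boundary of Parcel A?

1

The segment meets the boundary at (4.818,7.182).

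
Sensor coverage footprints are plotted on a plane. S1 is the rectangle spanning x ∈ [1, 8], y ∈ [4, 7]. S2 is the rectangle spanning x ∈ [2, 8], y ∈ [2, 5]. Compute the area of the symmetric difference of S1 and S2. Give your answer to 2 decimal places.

27.00

|S1∩S2|: x∈[2,8], y∈[4,5] → 6·1 = 6.
|S1 △ S2| = |S1| + |S2| − 2·|S1∩S2| = 21 + 18 − 12 = 27.00.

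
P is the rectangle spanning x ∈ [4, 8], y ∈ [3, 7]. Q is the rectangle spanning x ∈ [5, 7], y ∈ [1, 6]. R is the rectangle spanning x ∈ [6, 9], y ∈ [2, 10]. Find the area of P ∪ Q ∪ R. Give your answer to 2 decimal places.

35.00

By inclusion–exclusion:
Individual areas: |P| = 16, |Q| = 10, |R| = 24.
|P∩Q|: x∈[5,7], y∈[3,6] → 2·3 = 6.
|P∩R|: x∈[6,8], y∈[3,7] → 2·4 = 8.
|Q∩R|: x∈[6,7], y∈[2,6] → 1·4 = 4.
|P∩Q∩R| = 3.
|P ∪ Q ∪ R| = 50 − 18 + 3 = 35.00.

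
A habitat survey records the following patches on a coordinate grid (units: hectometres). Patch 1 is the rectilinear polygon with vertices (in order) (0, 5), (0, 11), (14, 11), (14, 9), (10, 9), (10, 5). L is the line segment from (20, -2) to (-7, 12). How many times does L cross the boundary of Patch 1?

2

The segment meets the boundary at (0,8.37), (6.5,5).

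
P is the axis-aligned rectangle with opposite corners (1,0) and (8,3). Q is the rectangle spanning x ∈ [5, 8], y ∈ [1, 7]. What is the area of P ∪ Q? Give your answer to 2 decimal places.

By inclusion–exclusion:
Individual areas: |P| = 21, |Q| = 18.
|P∩Q|: x∈[5,8], y∈[1,3] → 3·2 = 6.
|P ∪ Q| = 39 − 6 = 33.00.

33.00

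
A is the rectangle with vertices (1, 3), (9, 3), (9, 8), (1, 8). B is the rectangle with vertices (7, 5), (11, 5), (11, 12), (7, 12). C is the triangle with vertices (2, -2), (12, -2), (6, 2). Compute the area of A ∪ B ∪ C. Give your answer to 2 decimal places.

By inclusion–exclusion:
Individual areas: |A| = 40, |B| = 28, |C| = 20.
|A∩B|: x∈[7,9], y∈[5,8] → 2·3 = 6.
|A∩C| = 0.
|B∩C| = 0.
|A∩B∩C| = 0.
|A ∪ B ∪ C| = 88 − 6 + 0 = 82.00.

82.00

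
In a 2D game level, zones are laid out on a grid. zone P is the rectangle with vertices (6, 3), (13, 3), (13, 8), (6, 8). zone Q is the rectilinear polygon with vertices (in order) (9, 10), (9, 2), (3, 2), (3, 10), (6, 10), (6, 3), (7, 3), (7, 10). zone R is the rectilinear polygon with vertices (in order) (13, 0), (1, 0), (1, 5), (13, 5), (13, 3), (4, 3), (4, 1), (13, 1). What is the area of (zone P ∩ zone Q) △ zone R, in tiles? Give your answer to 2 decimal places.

44.00

|zone P ∩ zone Q| = 10.
|(zone P ∩ zone Q) ∩ zone R| = 4.
|(zone P ∩ zone Q) △ zone R| = 10 + 42 − 8 = 44.00.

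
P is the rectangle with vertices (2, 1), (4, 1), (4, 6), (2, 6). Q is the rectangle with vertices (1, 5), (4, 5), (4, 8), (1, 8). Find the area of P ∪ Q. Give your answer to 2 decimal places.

17.00

By inclusion–exclusion:
Individual areas: |P| = 10, |Q| = 9.
|P∩Q|: x∈[2,4], y∈[5,6] → 2·1 = 2.
|P ∪ Q| = 19 − 2 = 17.00.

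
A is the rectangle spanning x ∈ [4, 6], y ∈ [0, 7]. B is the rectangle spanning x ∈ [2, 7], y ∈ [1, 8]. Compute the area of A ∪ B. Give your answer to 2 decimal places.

By inclusion–exclusion:
Individual areas: |A| = 14, |B| = 35.
|A∩B|: x∈[4,6], y∈[1,7] → 2·6 = 12.
|A ∪ B| = 49 − 12 = 37.00.

37.00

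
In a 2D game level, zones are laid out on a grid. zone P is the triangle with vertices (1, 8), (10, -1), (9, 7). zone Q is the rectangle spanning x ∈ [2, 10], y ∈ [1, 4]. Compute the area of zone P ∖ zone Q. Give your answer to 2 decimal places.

22.31

|zone P| = 31.5, |zone P∩zone Q| = 9.1875.
|zone P ∖ zone Q| = |zone P| − |zone P∩zone Q| = 31.5 − 9.1875 = 22.31.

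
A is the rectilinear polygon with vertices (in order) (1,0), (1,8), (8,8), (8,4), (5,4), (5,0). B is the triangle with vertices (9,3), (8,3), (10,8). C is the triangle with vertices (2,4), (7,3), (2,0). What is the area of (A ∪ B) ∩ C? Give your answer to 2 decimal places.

The region (A ∪ B) ∩ C is the polygon with vertices (5,1.8), (2,0), (2,4), (5,3.4).
By the shoelace formula its area is 8.40.

8.40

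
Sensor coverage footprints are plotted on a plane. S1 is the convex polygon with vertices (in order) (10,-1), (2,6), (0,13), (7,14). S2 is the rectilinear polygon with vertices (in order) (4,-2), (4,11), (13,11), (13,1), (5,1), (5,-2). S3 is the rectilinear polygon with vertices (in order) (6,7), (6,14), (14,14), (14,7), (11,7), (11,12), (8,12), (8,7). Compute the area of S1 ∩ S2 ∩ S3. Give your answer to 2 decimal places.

7.60

The intersection is the polygon with vertices (7.6,11), (8,9), (8,7), (6,7), (6,11).
By the shoelace formula its area is 7.60.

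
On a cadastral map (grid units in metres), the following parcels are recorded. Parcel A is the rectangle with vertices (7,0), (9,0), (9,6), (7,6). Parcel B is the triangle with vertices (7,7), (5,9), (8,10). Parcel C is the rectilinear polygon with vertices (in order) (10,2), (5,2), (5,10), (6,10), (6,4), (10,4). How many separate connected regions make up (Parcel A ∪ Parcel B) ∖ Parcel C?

3

(Parcel A ∪ Parcel B) ∖ Parcel C splits into 3 disjoint pieces (area 4, area 4, area 3.3333).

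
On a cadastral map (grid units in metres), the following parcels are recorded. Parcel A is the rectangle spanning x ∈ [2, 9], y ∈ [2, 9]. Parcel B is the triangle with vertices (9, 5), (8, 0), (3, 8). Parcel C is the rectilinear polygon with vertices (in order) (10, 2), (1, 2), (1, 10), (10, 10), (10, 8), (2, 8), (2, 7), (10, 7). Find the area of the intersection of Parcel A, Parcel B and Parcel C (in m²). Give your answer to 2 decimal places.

14.16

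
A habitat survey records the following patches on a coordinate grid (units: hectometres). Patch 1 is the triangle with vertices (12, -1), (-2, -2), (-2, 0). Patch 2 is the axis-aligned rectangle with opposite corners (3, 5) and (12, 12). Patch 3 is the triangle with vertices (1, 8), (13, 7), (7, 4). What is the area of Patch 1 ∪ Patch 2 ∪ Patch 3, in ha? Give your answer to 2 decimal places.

By inclusion–exclusion:
Individual areas: |Patch 1| = 14, |Patch 2| = 63, |Patch 3| = 21.
|Patch 1∩Patch 2| = 0.
|Patch 1∩Patch 3| = 0.
|Patch 2∩Patch 3| = 17.7917.
|Patch 1∩Patch 2∩Patch 3| = 0.
|Patch 1 ∪ Patch 2 ∪ Patch 3| = 98 − 17.7917 + 0 = 80.21.

80.21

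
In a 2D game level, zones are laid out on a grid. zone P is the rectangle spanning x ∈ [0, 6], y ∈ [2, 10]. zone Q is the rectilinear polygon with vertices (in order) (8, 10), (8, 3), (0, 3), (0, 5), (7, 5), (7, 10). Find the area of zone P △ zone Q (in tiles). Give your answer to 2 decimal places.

45.00

|zone P| = 48, |zone Q| = 21, |zone P∩zone Q| = 12.
|zone P △ zone Q| = |zone P| + |zone Q| − 2·|zone P∩zone Q| = 48 + 21 − 24 = 45.00.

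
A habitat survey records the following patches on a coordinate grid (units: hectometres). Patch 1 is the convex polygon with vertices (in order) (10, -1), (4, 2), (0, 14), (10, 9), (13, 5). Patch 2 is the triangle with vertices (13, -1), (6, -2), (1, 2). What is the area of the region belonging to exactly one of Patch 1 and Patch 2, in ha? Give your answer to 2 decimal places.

109.00

|Patch 1| = 95, |Patch 2| = 16.5, |Patch 1∩Patch 2| = 1.25.
|Patch 1 △ Patch 2| = |Patch 1| + |Patch 2| − 2·|Patch 1∩Patch 2| = 95 + 16.5 − 2.5 = 109.00.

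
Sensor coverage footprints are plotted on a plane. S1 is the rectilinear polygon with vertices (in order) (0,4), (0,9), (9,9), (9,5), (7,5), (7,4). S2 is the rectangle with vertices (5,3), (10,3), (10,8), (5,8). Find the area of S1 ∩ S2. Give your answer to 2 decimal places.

14.00

The intersection is the polygon with vertices (9,5), (7,5), (7,4), (5,4), (5,8), (9,8).
By the shoelace formula its area is 14.00.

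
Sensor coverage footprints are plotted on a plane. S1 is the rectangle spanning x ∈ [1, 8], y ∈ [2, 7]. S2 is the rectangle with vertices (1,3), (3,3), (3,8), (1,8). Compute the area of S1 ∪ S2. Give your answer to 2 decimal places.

By inclusion–exclusion:
Individual areas: |S1| = 35, |S2| = 10.
|S1∩S2|: x∈[1,3], y∈[3,7] → 2·4 = 8.
|S1 ∪ S2| = 45 − 8 = 37.00.

37.00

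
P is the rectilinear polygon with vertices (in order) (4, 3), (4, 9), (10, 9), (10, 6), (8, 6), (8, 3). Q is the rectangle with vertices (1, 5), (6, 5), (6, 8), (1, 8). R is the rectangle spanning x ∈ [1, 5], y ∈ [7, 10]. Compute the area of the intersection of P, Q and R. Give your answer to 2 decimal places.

1.00

The intersection is the polygon with vertices (5,8), (5,7), (4,7), (4,8).
By the shoelace formula its area is 1.00.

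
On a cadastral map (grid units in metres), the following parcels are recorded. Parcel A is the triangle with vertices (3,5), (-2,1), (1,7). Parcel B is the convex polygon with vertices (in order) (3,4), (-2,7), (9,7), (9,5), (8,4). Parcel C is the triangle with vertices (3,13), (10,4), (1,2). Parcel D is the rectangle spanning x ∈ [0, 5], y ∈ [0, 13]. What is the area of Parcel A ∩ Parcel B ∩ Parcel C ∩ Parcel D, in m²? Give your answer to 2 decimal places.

1.36

The intersection is the polygon with vertices (1.769,6.231), (3,5), (2.286,4.429), (1.525,4.885).
By the shoelace formula its area is 1.36.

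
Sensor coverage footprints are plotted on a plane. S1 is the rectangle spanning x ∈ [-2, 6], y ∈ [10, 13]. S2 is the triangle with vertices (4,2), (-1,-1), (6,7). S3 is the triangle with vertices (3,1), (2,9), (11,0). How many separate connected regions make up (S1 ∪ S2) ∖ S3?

3

(S1 ∪ S2) ∖ S3 splits into 3 disjoint pieces (area 24, area 3.9906, area 0.3619).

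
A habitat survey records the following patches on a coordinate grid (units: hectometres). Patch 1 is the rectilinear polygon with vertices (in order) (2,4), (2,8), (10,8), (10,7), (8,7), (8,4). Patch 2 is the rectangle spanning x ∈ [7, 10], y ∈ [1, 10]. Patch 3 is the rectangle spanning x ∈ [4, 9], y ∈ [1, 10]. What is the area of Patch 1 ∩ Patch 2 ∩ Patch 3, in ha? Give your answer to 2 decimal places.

The intersection is the polygon with vertices (8,7), (8,4), (7,4), (7,8), (9,8), (9,7).
By the shoelace formula its area is 5.00.

5.00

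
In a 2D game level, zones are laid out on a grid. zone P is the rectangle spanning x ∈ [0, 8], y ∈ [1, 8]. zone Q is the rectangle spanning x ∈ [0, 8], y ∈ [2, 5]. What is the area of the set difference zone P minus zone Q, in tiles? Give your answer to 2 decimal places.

32.00

|zone P∩zone Q|: x∈[0,8], y∈[2,5] → 8·3 = 24.
|zone P| = 56.
|zone P ∖ zone Q| = |zone P| − |zone P∩zone Q| = 56 − 24 = 32.00.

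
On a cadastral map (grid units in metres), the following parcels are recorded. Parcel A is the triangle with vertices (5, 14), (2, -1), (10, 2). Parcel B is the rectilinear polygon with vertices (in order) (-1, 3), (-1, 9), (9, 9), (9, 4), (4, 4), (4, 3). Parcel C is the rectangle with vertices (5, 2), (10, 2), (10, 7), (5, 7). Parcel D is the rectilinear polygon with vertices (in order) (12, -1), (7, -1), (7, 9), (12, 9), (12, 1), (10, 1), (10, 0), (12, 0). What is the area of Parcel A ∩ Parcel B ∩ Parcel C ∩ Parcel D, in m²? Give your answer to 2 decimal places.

The intersection is the polygon with vertices (9,4), (7,4), (7,7), (7.917,7), (9,4.4).
By the shoelace formula its area is 4.59.

4.59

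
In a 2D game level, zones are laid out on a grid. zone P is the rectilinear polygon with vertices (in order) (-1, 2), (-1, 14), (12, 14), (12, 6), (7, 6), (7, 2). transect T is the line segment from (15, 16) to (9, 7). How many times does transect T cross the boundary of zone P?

1

The segment meets the boundary at (12,11.5).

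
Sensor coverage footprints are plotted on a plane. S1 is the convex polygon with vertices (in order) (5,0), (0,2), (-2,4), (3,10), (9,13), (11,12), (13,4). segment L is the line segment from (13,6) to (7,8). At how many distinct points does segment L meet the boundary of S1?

1

The segment meets the boundary at (12.455,6.182).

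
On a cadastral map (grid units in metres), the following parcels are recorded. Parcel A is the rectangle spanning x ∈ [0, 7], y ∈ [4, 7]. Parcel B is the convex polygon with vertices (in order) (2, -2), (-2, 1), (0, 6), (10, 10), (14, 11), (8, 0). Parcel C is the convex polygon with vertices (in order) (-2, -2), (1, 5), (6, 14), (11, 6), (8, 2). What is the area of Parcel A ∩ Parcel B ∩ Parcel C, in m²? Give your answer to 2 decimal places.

17.06

The intersection is the polygon with vertices (7,4), (0.571,4), (1,5), (2,6.8), (2.5,7), (7,7).
By the shoelace formula its area is 17.06.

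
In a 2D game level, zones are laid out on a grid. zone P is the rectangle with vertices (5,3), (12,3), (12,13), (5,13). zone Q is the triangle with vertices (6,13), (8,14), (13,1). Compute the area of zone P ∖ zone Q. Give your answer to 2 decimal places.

|zone P| = 70, |zone P∩zone Q| = 13.841.
|zone P ∖ zone Q| = |zone P| − |zone P∩zone Q| = 70 − 13.841 = 56.16.

56.16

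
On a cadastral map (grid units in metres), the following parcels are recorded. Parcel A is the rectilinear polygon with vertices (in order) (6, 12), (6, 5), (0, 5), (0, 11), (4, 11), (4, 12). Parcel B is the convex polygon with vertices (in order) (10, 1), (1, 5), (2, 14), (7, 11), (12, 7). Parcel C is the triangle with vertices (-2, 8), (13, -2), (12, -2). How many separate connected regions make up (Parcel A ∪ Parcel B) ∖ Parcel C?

(Parcel A ∪ Parcel B) ∖ Parcel C splits into 2 disjoint pieces (area 86.55, area 2.5756).

2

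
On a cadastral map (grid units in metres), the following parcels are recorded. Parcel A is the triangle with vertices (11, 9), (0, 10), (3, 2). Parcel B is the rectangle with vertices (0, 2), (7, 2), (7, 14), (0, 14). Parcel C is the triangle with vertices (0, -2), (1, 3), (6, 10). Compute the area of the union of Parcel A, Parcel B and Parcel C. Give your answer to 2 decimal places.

94.13

By inclusion–exclusion:
Individual areas: |Parcel A| = 42.5, |Parcel B| = 84, |Parcel C| = 9.
|Parcel A∩Parcel B| = 34.7727.
|Parcel A∩Parcel C| = 4.0182.
|Parcel B∩Parcel C| = 6.6.
|Parcel A∩Parcel B∩Parcel C| = 4.0182.
|Parcel A ∪ Parcel B ∪ Parcel C| = 135.5 − 45.3909 + 4.0182 = 94.13.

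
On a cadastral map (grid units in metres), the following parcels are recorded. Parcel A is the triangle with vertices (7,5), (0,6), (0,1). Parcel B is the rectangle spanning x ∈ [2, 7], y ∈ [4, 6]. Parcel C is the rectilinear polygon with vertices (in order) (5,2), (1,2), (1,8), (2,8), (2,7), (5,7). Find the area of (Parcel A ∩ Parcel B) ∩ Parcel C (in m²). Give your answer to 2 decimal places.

The region (Parcel A ∩ Parcel B) ∩ Parcel C is the polygon with vertices (2,4), (2,5.714), (5,5.286), (5,4).
By the shoelace formula its area is 4.50.

4.50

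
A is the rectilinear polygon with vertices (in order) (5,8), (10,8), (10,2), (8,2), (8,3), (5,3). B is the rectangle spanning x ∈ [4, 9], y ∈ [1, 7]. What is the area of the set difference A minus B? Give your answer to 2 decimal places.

|A| = 27, |A∩B| = 17.
|A ∖ B| = |A| − |A∩B| = 27 − 17 = 10.00.

10.00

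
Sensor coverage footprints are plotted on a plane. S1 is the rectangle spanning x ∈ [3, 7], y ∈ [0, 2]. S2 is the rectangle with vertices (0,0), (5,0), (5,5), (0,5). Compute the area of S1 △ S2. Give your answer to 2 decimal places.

|S1∩S2|: x∈[3,5], y∈[0,2] → 2·2 = 4.
|S1 △ S2| = |S1| + |S2| − 2·|S1∩S2| = 8 + 25 − 8 = 25.00.

25.00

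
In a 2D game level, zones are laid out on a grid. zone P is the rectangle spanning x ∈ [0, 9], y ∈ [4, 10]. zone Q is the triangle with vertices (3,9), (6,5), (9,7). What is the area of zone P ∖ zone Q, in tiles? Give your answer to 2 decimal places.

|zone P| = 54, |zone P∩zone Q| = 9.
|zone P ∖ zone Q| = |zone P| − |zone P∩zone Q| = 54 − 9 = 45.00.

45.00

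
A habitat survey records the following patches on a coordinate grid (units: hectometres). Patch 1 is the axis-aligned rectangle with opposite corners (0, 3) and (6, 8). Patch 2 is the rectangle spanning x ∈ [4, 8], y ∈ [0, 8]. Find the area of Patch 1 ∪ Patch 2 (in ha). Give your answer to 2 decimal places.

By inclusion–exclusion:
Individual areas: |Patch 1| = 30, |Patch 2| = 32.
|Patch 1∩Patch 2|: x∈[4,6], y∈[3,8] → 2·5 = 10.
|Patch 1 ∪ Patch 2| = 62 − 10 = 52.00.

52.00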